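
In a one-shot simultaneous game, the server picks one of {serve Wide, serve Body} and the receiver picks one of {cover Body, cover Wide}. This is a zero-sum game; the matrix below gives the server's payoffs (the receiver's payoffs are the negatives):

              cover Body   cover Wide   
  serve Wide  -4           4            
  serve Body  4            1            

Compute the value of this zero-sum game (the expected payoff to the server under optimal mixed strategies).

Set the server's expected payoff from serve Wide equal to that from serve Body:
  the server's payoff to serve Wide: q·(-4) + (1−q)·4 = -8q + 4
  the server's payoff to serve Body: q·4 + (1−q)·1 = 3q + 1
  -8q + 4 = 3q + 1  ⇒  -11q = -3  ⇒  q = 3/11.
The value is the server's expected payoff against this mix (using serve Wide): (3/11)·(-4) + (8/11)·4 = 20/11.

v = 20/11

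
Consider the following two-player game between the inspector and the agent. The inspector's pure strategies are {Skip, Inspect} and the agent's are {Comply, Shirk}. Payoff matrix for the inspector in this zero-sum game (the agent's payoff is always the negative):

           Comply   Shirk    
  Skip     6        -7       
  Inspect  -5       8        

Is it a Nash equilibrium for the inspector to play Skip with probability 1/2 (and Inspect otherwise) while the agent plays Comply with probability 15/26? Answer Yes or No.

Check the agent's indifference given the inspector's mix p = 1/2:
  payoff from Comply = -1/2; payoff from Shirk = -1/2 — equal.
Check the inspector's indifference given the agent's mix q = 15/26:
  payoff from Skip = 1/2; payoff from Inspect = 1/2 — equal.
Both players are indifferent, so neither can profitably deviate.

Yes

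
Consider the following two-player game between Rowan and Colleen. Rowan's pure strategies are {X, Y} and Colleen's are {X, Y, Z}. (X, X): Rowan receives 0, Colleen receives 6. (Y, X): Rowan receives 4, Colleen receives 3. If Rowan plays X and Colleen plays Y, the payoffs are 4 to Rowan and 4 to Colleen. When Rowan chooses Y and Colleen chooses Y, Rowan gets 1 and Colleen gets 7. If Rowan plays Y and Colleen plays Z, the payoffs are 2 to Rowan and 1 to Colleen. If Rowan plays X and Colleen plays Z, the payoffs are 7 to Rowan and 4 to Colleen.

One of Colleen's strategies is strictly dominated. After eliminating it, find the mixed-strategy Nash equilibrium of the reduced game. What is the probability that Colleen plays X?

Colleen's strategy Z is strictly dominated by X: 6 > 4 and 3 > 1. Eliminate Z.
Colleen's mix must leave Rowan indifferent between X and Y.
  Rowan's payoff to X: q·0 + (1−q)·4 = -4q + 4
  Rowan's payoff to Y: q·4 + (1−q)·1 = 3q + 1
  -4q + 4 = 3q + 1  ⇒  -7q = -3  ⇒  q = 3/7.

q = 3/7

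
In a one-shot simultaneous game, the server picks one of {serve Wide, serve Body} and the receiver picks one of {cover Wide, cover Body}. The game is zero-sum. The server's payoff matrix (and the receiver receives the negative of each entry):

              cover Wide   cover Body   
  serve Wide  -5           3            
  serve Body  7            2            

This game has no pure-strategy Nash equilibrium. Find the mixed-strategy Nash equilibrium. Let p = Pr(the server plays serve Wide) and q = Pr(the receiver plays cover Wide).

p = 5/13, q = 1/13

The receiver's indifference between cover Wide and cover Body determines the server's mixing probability p:
  the receiver's payoff from cover Wide: p·5 + (1−p)·(-7) = 12p - 7
  the receiver's payoff from cover Body: p·(-3) + (1−p)·(-2) = -p - 2
  12p - 7 = -p - 2  ⇒  13p = 5  ⇒  p = 5/13.
In a mixed equilibrium the server is indifferent between serve Wide and serve Body; this condition fixes q.
  the server's payoff to serve Wide: q·(-5) + (1−q)·3 = -8q + 3
  the server's payoff to serve Body: q·7 + (1−q)·2 = 5q + 2
  -8q + 3 = 5q + 2  ⇒  -13q = -1  ⇒  q = 1/13.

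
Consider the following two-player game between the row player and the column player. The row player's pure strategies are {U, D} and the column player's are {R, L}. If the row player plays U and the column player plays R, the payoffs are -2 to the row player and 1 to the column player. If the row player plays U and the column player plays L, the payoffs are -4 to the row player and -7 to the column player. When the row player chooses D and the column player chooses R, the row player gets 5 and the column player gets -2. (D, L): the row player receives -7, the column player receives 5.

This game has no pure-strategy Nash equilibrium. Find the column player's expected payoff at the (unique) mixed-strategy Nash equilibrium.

Set the column player's expected payoff from R equal to that from L:
  the column player's payoff to R: p·1 + (1−p)·(-2) = 3p - 2
  the column player's payoff to L: p·(-7) + (1−p)·5 = -12p + 5
  3p - 2 = -12p + 5  ⇒  15p = 7  ⇒  p = 7/15.
At equilibrium the column player is indifferent across columns, so the column player's payoff equals the payoff from R: (7/15)·1 + (8/15)·(-2) = -3/5.

-3/5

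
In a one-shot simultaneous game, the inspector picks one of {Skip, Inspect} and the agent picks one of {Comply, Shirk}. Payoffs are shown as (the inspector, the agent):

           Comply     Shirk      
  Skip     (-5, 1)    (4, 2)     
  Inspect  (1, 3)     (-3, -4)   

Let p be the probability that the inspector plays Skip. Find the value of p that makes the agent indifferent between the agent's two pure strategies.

The inspector's mix must leave the agent indifferent between Comply and Shirk.
  the agent's payoff from Comply: p·1 + (1−p)·3 = -2p + 3
  the agent's payoff from Shirk: p·2 + (1−p)·(-4) = 6p - 4
  -2p + 3 = 6p - 4  ⇒  -8p = -7  ⇒  p = 7/8.

p = 7/8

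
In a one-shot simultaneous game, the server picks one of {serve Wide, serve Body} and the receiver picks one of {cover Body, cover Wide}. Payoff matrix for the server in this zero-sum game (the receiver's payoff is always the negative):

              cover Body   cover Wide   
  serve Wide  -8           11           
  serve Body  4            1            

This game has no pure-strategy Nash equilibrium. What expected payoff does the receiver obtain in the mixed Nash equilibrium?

In a mixed equilibrium the receiver is indifferent between cover Body and cover Wide; this condition fixes p.
  the receiver's expected payoff from cover Body: p·8 + (1−p)·(-4) = 12p - 4
  the receiver's expected payoff from cover Wide: p·(-11) + (1−p)·(-1) = -10p - 1
  12p - 4 = -10p - 1  ⇒  22p = 3  ⇒  p = 3/22.
At equilibrium the receiver is indifferent across columns, so the receiver's payoff equals the payoff from cover Body: (3/22)·8 + (19/22)·(-4) = -26/11.

-26/11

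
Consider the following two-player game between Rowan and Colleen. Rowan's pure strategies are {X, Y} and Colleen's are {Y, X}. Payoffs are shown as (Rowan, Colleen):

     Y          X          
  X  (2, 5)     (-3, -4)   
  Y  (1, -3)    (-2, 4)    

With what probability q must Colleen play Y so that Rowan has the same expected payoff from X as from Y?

Rowan's indifference between X and Y determines Colleen's mixing probability q:
  Rowan's expected payoff from X: q·2 + (1−q)·(-3) = 5q - 3
  Rowan's expected payoff from Y: q·1 + (1−q)·(-2) = 3q - 2
  5q - 3 = 3q - 2  ⇒  2q = 1  ⇒  q = 1/2.

q = 1/2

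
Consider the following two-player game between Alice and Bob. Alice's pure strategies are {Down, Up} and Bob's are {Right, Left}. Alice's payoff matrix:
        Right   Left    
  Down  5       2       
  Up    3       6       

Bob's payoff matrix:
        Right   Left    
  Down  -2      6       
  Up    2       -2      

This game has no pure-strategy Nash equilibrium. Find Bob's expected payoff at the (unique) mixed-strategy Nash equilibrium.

In a mixed equilibrium Bob is indifferent between Right and Left; this condition fixes p.
  Bob's expected payoff from Right: p·(-2) + (1−p)·2 = -4p + 2
  Bob's expected payoff from Left: p·6 + (1−p)·(-2) = 8p - 2
  -4p + 2 = 8p - 2  ⇒  -12p = -4  ⇒  p = 1/3.
At equilibrium Bob is indifferent across columns, so Bob's payoff equals the payoff from Right: (1/3)·(-2) + (2/3)·2 = 2/3.

2/3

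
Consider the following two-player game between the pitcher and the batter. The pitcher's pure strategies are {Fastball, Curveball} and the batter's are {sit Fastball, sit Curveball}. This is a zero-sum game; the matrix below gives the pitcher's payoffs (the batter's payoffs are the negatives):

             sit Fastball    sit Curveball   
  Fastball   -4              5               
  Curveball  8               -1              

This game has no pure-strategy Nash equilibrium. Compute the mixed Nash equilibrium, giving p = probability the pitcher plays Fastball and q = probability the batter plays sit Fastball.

p = 1/2, q = 1/3

The batter's indifference between sit Fastball and sit Curveball determines the pitcher's mixing probability p:
  the batter's expected payoff from sit Fastball: p·4 + (1−p)·(-8) = 12p - 8
  the batter's expected payoff from sit Curveball: p·(-5) + (1−p)·1 = -6p + 1
  12p - 8 = -6p + 1  ⇒  18p = 9  ⇒  p = 1/2.
In a mixed equilibrium the pitcher is indifferent between Fastball and Curveball; this condition fixes q.
  the pitcher's expected payoff from Fastball: q·(-4) + (1−q)·5 = -9q + 5
  the pitcher's expected payoff from Curveball: q·8 + (1−q)·(-1) = 9q - 1
  -9q + 5 = 9q - 1  ⇒  -18q = -6  ⇒  q = 1/3.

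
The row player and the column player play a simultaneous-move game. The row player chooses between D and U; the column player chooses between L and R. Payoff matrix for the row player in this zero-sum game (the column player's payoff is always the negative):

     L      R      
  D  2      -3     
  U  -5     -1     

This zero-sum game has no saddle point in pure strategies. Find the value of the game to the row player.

v = -17/9

Set the row player's expected payoff from D equal to that from U:
  the row player's payoff from D: q·2 + (1−q)·(-3) = 5q - 3
  the row player's payoff from U: q·(-5) + (1−q)·(-1) = -4q - 1
  5q - 3 = -4q - 1  ⇒  9q = 2  ⇒  q = 2/9.
The value is the row player's expected payoff against this mix (using D): (2/9)·2 + (7/9)·(-3) = -17/9.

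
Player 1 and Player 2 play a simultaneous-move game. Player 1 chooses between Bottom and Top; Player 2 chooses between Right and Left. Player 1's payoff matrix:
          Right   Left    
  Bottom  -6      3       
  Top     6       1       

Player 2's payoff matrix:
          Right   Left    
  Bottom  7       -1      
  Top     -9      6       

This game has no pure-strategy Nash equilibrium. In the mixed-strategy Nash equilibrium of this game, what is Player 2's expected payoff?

33/23

Player 1's mix must leave Player 2 indifferent between Right and Left.
  Player 2's payoff to Right: p·7 + (1−p)·(-9) = 16p - 9
  Player 2's payoff to Left: p·(-1) + (1−p)·6 = -7p + 6
  16p - 9 = -7p + 6  ⇒  23p = 15  ⇒  p = 15/23.
At equilibrium Player 2 is indifferent across columns, so Player 2's payoff equals the payoff from Right: (15/23)·7 + (8/23)·(-9) = 33/23.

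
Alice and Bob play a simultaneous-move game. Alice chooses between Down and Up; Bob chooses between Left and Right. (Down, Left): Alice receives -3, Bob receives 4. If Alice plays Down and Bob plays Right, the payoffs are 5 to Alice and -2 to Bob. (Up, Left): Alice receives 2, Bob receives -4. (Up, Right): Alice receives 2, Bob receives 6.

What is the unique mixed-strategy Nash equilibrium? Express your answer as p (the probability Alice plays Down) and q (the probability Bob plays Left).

p = 5/8, q = 3/8

In a mixed equilibrium Bob is indifferent between Left and Right; this condition fixes p.
  Bob's payoff from Left: p·4 + (1−p)·(-4) = 8p - 4
  Bob's payoff from Right: p·(-2) + (1−p)·6 = -8p + 6
  8p - 4 = -8p + 6  ⇒  16p = 10  ⇒  p = 5/8.
Bob's mix must leave Alice indifferent between Down and Up.
  Alice's payoff from Down: q·(-3) + (1−q)·5 = -8q + 5
  Alice's payoff from Up: q·2 + (1−q)·2 = 2
  -8q + 5 = 2  ⇒  -8q = -3  ⇒  q = 3/8.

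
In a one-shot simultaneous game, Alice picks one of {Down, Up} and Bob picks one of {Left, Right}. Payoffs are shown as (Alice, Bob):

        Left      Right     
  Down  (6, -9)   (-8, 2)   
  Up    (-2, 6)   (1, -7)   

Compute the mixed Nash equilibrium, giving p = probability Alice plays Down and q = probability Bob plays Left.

Alice's mix must leave Bob indifferent between Left and Right.
  Bob's expected payoff from Left: p·(-9) + (1−p)·6 = -15p + 6
  Bob's expected payoff from Right: p·2 + (1−p)·(-7) = 9p - 7
  -15p + 6 = 9p - 7  ⇒  -24p = -13  ⇒  p = 13/24.
Bob's mix must leave Alice indifferent between Down and Up.
  Alice's payoff from Down: q·6 + (1−q)·(-8) = 14q - 8
  Alice's payoff from Up: q·(-2) + (1−q)·1 = -3q + 1
  14q - 8 = -3q + 1  ⇒  17q = 9  ⇒  q = 9/17.

p = 13/24, q = 9/17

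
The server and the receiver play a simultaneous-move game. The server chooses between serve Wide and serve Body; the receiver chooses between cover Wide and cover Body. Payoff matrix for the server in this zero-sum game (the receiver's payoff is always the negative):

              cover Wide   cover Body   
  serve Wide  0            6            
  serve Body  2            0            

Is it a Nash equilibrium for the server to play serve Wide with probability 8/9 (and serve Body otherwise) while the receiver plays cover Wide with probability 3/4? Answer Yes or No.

No

Given the server's mix p = 8/9, the receiver's payoff from cover Wide is -2/9 but from cover Body is -16/3. The receiver strictly prefers cover Wide, so the receiver would not mix.
So the proposed profile is not a Nash equilibrium.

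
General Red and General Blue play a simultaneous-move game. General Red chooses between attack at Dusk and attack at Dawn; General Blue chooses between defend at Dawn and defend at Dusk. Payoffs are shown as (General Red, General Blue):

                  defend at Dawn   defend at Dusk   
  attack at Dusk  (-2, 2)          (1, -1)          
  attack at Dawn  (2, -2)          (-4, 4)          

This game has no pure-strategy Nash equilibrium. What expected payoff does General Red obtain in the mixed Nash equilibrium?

General Red's indifference between attack at Dusk and attack at Dawn determines General Blue's mixing probability q:
  General Red's payoff from attack at Dusk: q·(-2) + (1−q)·1 = -3q + 1
  General Red's payoff from attack at Dawn: q·2 + (1−q)·(-4) = 6q - 4
  -3q + 1 = 6q - 4  ⇒  -9q = -5  ⇒  q = 5/9.
At equilibrium General Red is indifferent across rows, so General Red's payoff equals the payoff from attack at Dusk: (5/9)·(-2) + (4/9)·1 = -2/3.

-2/3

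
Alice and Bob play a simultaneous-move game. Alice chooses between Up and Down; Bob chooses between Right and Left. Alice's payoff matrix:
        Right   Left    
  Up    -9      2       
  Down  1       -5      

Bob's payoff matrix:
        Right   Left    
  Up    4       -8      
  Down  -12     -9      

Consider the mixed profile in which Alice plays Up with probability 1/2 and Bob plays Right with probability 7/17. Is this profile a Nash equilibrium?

No

Given Alice's mix p = 1/2, Bob's payoff from Right is -4 but from Left is -17/2. Bob strictly prefers Right, so Bob would not mix.
So the proposed profile is not a Nash equilibrium.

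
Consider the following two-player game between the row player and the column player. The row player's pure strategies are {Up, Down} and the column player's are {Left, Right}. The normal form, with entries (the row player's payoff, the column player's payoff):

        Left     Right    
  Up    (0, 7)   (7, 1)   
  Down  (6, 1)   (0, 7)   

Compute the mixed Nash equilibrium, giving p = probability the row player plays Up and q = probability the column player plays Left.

p = 1/2, q = 7/13

The row player's mix must leave the column player indifferent between Left and Right.
  the column player's expected payoff from Left: p·7 + (1−p)·1 = 6p + 1
  the column player's expected payoff from Right: p·1 + (1−p)·7 = -6p + 7
  6p + 1 = -6p + 7  ⇒  12p = 6  ⇒  p = 1/2.
In a mixed equilibrium the row player is indifferent between Up and Down; this condition fixes q.
  the row player's payoff to Up: q·0 + (1−q)·7 = -7q + 7
  the row player's payoff to Down: q·6 + (1−q)·0 = 6q
  -7q + 7 = 6q  ⇒  -13q = -7  ⇒  q = 7/13.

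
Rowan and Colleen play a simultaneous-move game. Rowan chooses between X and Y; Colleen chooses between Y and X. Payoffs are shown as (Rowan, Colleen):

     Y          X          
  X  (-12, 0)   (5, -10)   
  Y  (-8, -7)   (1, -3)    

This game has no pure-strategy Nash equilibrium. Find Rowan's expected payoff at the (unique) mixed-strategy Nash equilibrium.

In a mixed equilibrium Rowan is indifferent between X and Y; this condition fixes q.
  Rowan's expected payoff from X: q·(-12) + (1−q)·5 = -17q + 5
  Rowan's expected payoff from Y: q·(-8) + (1−q)·1 = -9q + 1
  -17q + 5 = -9q + 1  ⇒  -8q = -4  ⇒  q = 1/2.
At equilibrium Rowan is indifferent across rows, so Rowan's payoff equals the payoff from X: (1/2)·(-12) + (1/2)·5 = -7/2.

-7/2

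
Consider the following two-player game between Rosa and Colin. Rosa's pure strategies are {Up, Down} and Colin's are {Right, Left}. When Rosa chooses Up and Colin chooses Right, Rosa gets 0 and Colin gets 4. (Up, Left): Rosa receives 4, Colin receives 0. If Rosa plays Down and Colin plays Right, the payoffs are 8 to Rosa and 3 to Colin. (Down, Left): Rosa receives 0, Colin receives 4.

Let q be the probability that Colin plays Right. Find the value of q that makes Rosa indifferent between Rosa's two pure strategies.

In a mixed equilibrium Rosa is indifferent between Up and Down; this condition fixes q.
  Rosa's expected payoff from Up: q·0 + (1−q)·4 = -4q + 4
  Rosa's expected payoff from Down: q·8 + (1−q)·0 = 8q
  -4q + 4 = 8q  ⇒  -12q = -4  ⇒  q = 1/3.

q = 1/3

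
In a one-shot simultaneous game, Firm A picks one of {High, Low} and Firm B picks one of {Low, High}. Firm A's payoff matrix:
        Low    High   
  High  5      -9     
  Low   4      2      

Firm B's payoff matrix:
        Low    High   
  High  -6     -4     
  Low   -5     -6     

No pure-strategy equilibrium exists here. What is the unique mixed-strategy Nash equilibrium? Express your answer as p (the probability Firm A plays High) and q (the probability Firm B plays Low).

For Firm B to be willing to mix, Firm B must be indifferent between Low and High, which pins down Firm A's mix.
  Firm B's expected payoff from Low: p·(-6) + (1−p)·(-5) = -p - 5
  Firm B's expected payoff from High: p·(-4) + (1−p)·(-6) = 2p - 6
  -p - 5 = 2p - 6  ⇒  -3p = -1  ⇒  p = 1/3.
For Firm A to be willing to mix, Firm A must be indifferent between High and Low, which pins down Firm B's mix.
  Firm A's expected payoff from High: q·5 + (1−q)·(-9) = 14q - 9
  Firm A's expected payoff from Low: q·4 + (1−q)·2 = 2q + 2
  14q - 9 = 2q + 2  ⇒  12q = 11  ⇒  q = 11/12.

p = 1/3, q = 11/12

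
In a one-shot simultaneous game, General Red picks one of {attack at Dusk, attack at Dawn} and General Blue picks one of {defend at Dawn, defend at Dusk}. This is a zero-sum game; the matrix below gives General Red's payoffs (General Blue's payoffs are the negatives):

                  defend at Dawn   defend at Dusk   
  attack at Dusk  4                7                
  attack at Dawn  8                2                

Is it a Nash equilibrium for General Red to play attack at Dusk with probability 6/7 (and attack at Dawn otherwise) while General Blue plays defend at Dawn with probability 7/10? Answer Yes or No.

Given General Red's mix p = 6/7, General Blue's payoff from defend at Dawn is -32/7 but from defend at Dusk is -44/7. General Blue strictly prefers defend at Dawn, so General Blue would not mix.
So the proposed profile is not a Nash equilibrium.

No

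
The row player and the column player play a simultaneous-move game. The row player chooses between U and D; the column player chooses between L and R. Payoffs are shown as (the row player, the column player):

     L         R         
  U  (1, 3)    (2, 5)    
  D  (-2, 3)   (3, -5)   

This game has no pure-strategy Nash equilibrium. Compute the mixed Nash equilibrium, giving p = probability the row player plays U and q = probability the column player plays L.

For the column player to be willing to mix, the column player must be indifferent between L and R, which pins down the row player's mix.
  the column player's expected payoff from L: p·3 + (1−p)·3 = 3
  the column player's expected payoff from R: p·5 + (1−p)·(-5) = 10p - 5
  3 = 10p - 5  ⇒  -10p = -8  ⇒  p = 4/5.
In a mixed equilibrium the row player is indifferent between U and D; this condition fixes q.
  the row player's payoff to U: q·1 + (1−q)·2 = -q + 2
  the row player's payoff to D: q·(-2) + (1−q)·3 = -5q + 3
  -q + 2 = -5q + 3  ⇒  4q = 1  ⇒  q = 1/4.

p = 4/5, q = 1/4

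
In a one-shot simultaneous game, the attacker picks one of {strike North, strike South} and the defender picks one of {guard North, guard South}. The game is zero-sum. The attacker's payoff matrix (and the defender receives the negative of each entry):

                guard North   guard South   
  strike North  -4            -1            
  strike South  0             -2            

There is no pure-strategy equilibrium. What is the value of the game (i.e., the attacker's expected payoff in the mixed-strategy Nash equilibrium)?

The attacker's indifference between strike North and strike South determines the defender's mixing probability q:
  the attacker's payoff from strike North: q·(-4) + (1−q)·(-1) = -3q - 1
  the attacker's payoff from strike South: q·0 + (1−q)·(-2) = 2q - 2
  -3q - 1 = 2q - 2  ⇒  -5q = -1  ⇒  q = 1/5.
The value is the attacker's expected payoff against this mix (using strike North): (1/5)·(-4) + (4/5)·(-1) = -8/5.

v = -8/5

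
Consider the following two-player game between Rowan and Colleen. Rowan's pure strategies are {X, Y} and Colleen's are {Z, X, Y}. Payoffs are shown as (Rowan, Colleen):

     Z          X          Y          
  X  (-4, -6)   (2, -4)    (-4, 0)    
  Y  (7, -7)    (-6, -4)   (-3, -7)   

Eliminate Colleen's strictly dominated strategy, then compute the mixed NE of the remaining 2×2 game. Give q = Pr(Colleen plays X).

Colleen's strategy Z is strictly dominated by X: -4 > -6 and -4 > -7. Eliminate Z.
In a mixed equilibrium Rowan is indifferent between X and Y; this condition fixes q.
  Rowan's expected payoff from X: q·2 + (1−q)·(-4) = 6q - 4
  Rowan's expected payoff from Y: q·(-6) + (1−q)·(-3) = -3q - 3
  6q - 4 = -3q - 3  ⇒  9q = 1  ⇒  q = 1/9.

q = 1/9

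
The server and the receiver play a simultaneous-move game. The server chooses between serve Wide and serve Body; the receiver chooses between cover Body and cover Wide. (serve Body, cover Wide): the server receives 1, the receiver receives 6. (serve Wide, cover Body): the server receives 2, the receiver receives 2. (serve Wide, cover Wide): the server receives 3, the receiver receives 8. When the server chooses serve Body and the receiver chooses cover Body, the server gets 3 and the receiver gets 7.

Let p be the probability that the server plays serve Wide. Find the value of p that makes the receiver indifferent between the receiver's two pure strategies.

p = 1/7

In a mixed equilibrium the receiver is indifferent between cover Body and cover Wide; this condition fixes p.
  the receiver's payoff from cover Body: p·2 + (1−p)·7 = -5p + 7
  the receiver's payoff from cover Wide: p·8 + (1−p)·6 = 2p + 6
  -5p + 7 = 2p + 6  ⇒  -7p = -1  ⇒  p = 1/7.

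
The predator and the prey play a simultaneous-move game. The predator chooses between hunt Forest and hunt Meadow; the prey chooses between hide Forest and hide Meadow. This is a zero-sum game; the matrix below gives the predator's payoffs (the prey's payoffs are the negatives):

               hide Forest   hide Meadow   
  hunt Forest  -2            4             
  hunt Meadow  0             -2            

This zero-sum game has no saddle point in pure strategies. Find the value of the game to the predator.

v = -1/2

Set the predator's expected payoff from hunt Forest equal to that from hunt Meadow:
  the predator's expected payoff from hunt Forest: q·(-2) + (1−q)·4 = -6q + 4
  the predator's expected payoff from hunt Meadow: q·0 + (1−q)·(-2) = 2q - 2
  -6q + 4 = 2q - 2  ⇒  -8q = -6  ⇒  q = 3/4.
The value is the predator's expected payoff against this mix (using hunt Forest): (3/4)·(-2) + (1/4)·4 = -1/2.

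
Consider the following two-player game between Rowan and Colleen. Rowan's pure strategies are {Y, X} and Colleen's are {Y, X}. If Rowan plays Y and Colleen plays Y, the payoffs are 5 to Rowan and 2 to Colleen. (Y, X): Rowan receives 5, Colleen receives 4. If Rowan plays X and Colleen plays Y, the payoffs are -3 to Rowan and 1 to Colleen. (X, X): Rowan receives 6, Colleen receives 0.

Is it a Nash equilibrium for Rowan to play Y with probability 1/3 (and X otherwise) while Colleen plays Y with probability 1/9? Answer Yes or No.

Check Colleen's indifference given Rowan's mix p = 1/3:
  payoff from Y = 4/3; payoff from X = 4/3 — equal.
Check Rowan's indifference given Colleen's mix q = 1/9:
  payoff from Y = 5; payoff from X = 5 — equal.
Both players are indifferent, so neither can profitably deviate.

Yes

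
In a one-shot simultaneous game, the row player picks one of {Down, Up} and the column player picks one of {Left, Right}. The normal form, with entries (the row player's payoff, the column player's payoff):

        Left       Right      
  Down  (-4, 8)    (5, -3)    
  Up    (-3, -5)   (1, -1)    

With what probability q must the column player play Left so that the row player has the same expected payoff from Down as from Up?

q = 4/5

For the row player to be willing to mix, the row player must be indifferent between Down and Up, which pins down the column player's mix.
  the row player's payoff from Down: q·(-4) + (1−q)·5 = -9q + 5
  the row player's payoff from Up: q·(-3) + (1−q)·1 = -4q + 1
  -9q + 5 = -4q + 1  ⇒  -5q = -4  ⇒  q = 4/5.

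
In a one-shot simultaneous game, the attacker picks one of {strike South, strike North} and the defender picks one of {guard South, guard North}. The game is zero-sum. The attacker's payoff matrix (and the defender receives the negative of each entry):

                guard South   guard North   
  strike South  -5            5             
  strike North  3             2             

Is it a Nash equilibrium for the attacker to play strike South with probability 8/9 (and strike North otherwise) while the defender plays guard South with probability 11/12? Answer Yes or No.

Given the attacker's mix p = 8/9, the defender's payoff from guard South is 37/9 but from guard North is -14/3. The defender strictly prefers guard South, so the defender would not mix.
So the proposed profile is not a Nash equilibrium.

No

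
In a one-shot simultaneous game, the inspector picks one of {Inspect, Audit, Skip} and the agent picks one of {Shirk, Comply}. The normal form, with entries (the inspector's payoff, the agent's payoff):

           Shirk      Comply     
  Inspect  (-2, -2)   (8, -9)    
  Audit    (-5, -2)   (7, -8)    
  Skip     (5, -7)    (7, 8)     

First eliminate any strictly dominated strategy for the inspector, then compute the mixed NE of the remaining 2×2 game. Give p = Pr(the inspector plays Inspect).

The inspector's strategy Audit is strictly dominated by Inspect: -2 > -5 and 8 > 7. Eliminate Audit.
For the agent to be willing to mix, the agent must be indifferent between Shirk and Comply, which pins down the inspector's mix.
  the agent's payoff to Shirk: p·(-2) + (1−p)·(-7) = 5p - 7
  the agent's payoff to Comply: p·(-9) + (1−p)·8 = -17p + 8
  5p - 7 = -17p + 8  ⇒  22p = 15  ⇒  p = 15/22.

p = 15/22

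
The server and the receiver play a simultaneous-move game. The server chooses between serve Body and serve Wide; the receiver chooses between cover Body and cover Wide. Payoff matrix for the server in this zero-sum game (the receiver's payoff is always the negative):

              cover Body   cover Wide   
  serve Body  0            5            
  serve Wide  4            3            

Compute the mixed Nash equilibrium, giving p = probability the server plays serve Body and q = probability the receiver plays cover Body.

p = 1/6, q = 1/3

For the receiver to be willing to mix, the receiver must be indifferent between cover Body and cover Wide, which pins down the server's mix.
  the receiver's payoff to cover Body: p·0 + (1−p)·(-4) = 4p - 4
  the receiver's payoff to cover Wide: p·(-5) + (1−p)·(-3) = -2p - 3
  4p - 4 = -2p - 3  ⇒  6p = 1  ⇒  p = 1/6.
The receiver's mix must leave the server indifferent between serve Body and serve Wide.
  the server's payoff from serve Body: q·0 + (1−q)·5 = -5q + 5
  the server's payoff from serve Wide: q·4 + (1−q)·3 = q + 3
  -5q + 5 = q + 3  ⇒  -6q = -2  ⇒  q = 1/3.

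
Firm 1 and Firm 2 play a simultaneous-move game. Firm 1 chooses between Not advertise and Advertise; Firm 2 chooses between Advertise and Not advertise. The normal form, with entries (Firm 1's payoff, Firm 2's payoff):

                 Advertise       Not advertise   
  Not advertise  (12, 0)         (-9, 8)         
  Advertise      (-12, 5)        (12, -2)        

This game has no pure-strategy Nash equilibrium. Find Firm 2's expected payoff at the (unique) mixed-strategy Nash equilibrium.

8/3

Firm 2's indifference between Advertise and Not advertise determines Firm 1's mixing probability p:
  Firm 2's expected payoff from Advertise: p·0 + (1−p)·5 = -5p + 5
  Firm 2's expected payoff from Not advertise: p·8 + (1−p)·(-2) = 10p - 2
  -5p + 5 = 10p - 2  ⇒  -15p = -7  ⇒  p = 7/15.
At equilibrium Firm 2 is indifferent across columns, so Firm 2's payoff equals the payoff from Advertise: (7/15)·0 + (8/15)·5 = 8/3.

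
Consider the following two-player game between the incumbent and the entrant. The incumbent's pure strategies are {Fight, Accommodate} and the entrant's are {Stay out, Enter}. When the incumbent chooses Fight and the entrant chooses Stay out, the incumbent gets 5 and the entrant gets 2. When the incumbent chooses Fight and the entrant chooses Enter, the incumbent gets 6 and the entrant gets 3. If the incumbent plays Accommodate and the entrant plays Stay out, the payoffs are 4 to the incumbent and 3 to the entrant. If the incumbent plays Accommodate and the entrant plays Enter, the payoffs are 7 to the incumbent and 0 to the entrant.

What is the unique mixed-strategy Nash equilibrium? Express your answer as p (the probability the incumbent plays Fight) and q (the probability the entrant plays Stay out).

In a mixed equilibrium the entrant is indifferent between Stay out and Enter; this condition fixes p.
  the entrant's payoff to Stay out: p·2 + (1−p)·3 = -p + 3
  the entrant's payoff to Enter: p·3 + (1−p)·0 = 3p
  -p + 3 = 3p  ⇒  -4p = -3  ⇒  p = 3/4.
For the incumbent to be willing to mix, the incumbent must be indifferent between Fight and Accommodate, which pins down the entrant's mix.
  the incumbent's payoff from Fight: q·5 + (1−q)·6 = -q + 6
  the incumbent's payoff from Accommodate: q·4 + (1−q)·7 = -3q + 7
  -q + 6 = -3q + 7  ⇒  2q = 1  ⇒  q = 1/2.

p = 3/4, q = 1/2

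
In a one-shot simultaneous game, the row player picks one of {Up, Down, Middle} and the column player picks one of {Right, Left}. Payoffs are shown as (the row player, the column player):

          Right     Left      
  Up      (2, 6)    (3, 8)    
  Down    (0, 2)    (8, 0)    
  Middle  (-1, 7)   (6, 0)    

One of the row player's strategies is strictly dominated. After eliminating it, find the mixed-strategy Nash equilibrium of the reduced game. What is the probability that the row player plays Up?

The row player's strategy Middle is strictly dominated by Down: 0 > -1 and 8 > 6. Eliminate Middle.
The column player's indifference between Right and Left determines the row player's mixing probability p:
  the column player's payoff from Right: p·6 + (1−p)·2 = 4p + 2
  the column player's payoff from Left: p·8 + (1−p)·0 = 8p
  4p + 2 = 8p  ⇒  -4p = -2  ⇒  p = 1/2.

p = 1/2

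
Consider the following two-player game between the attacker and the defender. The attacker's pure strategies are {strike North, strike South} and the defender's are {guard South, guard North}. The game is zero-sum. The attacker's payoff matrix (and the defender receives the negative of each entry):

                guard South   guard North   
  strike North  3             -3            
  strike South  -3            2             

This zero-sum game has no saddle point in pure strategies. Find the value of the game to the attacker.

The defender's mix must leave the attacker indifferent between strike North and strike South.
  the attacker's expected payoff from strike North: q·3 + (1−q)·(-3) = 6q - 3
  the attacker's expected payoff from strike South: q·(-3) + (1−q)·2 = -5q + 2
  6q - 3 = -5q + 2  ⇒  11q = 5  ⇒  q = 5/11.
The value is the attacker's expected payoff against this mix (using strike North): (5/11)·3 + (6/11)·(-3) = -3/11.

v = -3/11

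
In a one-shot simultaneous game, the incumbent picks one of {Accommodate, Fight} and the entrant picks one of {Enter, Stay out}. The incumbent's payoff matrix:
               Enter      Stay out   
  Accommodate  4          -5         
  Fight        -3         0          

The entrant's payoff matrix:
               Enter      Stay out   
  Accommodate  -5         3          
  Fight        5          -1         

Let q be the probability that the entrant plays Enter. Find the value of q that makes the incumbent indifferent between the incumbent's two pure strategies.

q = 5/12

In a mixed equilibrium the incumbent is indifferent between Accommodate and Fight; this condition fixes q.
  the incumbent's expected payoff from Accommodate: q·4 + (1−q)·(-5) = 9q - 5
  the incumbent's expected payoff from Fight: q·(-3) + (1−q)·0 = -3q
  9q - 5 = -3q  ⇒  12q = 5  ⇒  q = 5/12.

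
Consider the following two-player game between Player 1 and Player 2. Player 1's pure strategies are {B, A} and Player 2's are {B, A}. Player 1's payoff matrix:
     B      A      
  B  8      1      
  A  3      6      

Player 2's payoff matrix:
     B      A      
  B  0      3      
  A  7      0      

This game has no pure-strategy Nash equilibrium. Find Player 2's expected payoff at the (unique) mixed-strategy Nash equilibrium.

Player 1's mix must leave Player 2 indifferent between B and A.
  Player 2's expected payoff from B: p·0 + (1−p)·7 = -7p + 7
  Player 2's expected payoff from A: p·3 + (1−p)·0 = 3p
  -7p + 7 = 3p  ⇒  -10p = -7  ⇒  p = 7/10.
At equilibrium Player 2 is indifferent across columns, so Player 2's payoff equals the payoff from B: (7/10)·0 + (3/10)·7 = 21/10.

21/10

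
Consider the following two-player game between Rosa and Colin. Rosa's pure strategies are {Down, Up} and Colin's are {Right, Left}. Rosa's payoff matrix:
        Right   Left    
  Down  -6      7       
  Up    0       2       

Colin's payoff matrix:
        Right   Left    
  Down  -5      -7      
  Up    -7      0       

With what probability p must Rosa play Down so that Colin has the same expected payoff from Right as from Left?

Colin's indifference between Right and Left determines Rosa's mixing probability p:
  Colin's expected payoff from Right: p·(-5) + (1−p)·(-7) = 2p - 7
  Colin's expected payoff from Left: p·(-7) + (1−p)·0 = -7p
  2p - 7 = -7p  ⇒  9p = 7  ⇒  p = 7/9.

p = 7/9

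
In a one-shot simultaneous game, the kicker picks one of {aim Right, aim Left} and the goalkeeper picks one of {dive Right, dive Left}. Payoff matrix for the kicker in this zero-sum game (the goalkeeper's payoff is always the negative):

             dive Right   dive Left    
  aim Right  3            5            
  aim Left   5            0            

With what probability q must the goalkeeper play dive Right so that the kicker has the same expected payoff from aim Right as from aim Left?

The kicker's indifference between aim Right and aim Left determines the goalkeeper's mixing probability q:
  the kicker's payoff from aim Right: q·3 + (1−q)·5 = -2q + 5
  the kicker's payoff from aim Left: q·5 + (1−q)·0 = 5q
  -2q + 5 = 5q  ⇒  -7q = -5  ⇒  q = 5/7.

q = 5/7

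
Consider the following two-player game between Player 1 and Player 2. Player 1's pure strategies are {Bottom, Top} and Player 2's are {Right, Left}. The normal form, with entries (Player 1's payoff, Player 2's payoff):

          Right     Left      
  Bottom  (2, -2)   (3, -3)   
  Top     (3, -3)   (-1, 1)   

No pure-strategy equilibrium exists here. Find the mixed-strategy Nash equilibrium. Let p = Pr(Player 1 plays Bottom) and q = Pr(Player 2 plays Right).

For Player 2 to be willing to mix, Player 2 must be indifferent between Right and Left, which pins down Player 1's mix.
  Player 2's payoff to Right: p·(-2) + (1−p)·(-3) = p - 3
  Player 2's payoff to Left: p·(-3) + (1−p)·1 = -4p + 1
  p - 3 = -4p + 1  ⇒  5p = 4  ⇒  p = 4/5.
Player 1's indifference between Bottom and Top determines Player 2's mixing probability q:
  Player 1's payoff from Bottom: q·2 + (1−q)·3 = -q + 3
  Player 1's payoff from Top: q·3 + (1−q)·(-1) = 4q - 1
  -q + 3 = 4q - 1  ⇒  -5q = -4  ⇒  q = 4/5.

p = 4/5, q = 4/5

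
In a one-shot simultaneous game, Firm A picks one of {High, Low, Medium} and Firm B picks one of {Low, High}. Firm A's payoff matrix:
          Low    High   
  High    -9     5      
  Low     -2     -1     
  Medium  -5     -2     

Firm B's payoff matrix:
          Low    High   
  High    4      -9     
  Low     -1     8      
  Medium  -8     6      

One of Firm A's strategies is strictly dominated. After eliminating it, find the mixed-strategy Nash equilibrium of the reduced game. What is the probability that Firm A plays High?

p = 9/22

Firm A's strategy Medium is strictly dominated by Low: -2 > -5 and -1 > -2. Eliminate Medium.
For Firm B to be willing to mix, Firm B must be indifferent between Low and High, which pins down Firm A's mix.
  Firm B's payoff from Low: p·4 + (1−p)·(-1) = 5p - 1
  Firm B's payoff from High: p·(-9) + (1−p)·8 = -17p + 8
  5p - 1 = -17p + 8  ⇒  22p = 9  ⇒  p = 9/22.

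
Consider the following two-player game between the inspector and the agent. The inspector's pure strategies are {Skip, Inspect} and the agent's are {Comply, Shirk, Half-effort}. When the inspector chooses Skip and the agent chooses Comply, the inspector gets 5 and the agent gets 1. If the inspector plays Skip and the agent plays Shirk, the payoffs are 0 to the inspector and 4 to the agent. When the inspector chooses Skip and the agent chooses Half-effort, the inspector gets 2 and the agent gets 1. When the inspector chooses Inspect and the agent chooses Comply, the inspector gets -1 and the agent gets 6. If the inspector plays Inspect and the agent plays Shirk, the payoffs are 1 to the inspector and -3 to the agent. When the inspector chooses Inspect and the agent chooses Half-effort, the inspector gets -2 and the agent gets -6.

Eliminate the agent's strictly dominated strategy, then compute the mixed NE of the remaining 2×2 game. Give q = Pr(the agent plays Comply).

The agent's strategy Half-effort is strictly dominated by Shirk: 4 > 1 and -3 > -6. Eliminate Half-effort.
In a mixed equilibrium the inspector is indifferent between Skip and Inspect; this condition fixes q.
  the inspector's expected payoff from Skip: q·5 + (1−q)·0 = 5q
  the inspector's expected payoff from Inspect: q·(-1) + (1−q)·1 = -2q + 1
  5q = -2q + 1  ⇒  7q = 1  ⇒  q = 1/7.

q = 1/7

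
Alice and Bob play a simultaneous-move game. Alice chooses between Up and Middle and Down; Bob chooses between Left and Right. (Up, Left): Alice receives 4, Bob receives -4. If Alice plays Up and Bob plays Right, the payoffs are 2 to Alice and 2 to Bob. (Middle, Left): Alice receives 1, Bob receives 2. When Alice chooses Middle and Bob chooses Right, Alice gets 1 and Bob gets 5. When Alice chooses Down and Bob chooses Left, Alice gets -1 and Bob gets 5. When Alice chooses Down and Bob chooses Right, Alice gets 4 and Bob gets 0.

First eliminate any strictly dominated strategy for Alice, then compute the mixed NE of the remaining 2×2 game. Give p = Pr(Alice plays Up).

p = 5/11

Alice's strategy Middle is strictly dominated by Up: 4 > 1 and 2 > 1. Eliminate Middle.
Bob's indifference between Left and Right determines Alice's mixing probability p:
  Bob's payoff from Left: p·(-4) + (1−p)·5 = -9p + 5
  Bob's payoff from Right: p·2 + (1−p)·0 = 2p
  -9p + 5 = 2p  ⇒  -11p = -5  ⇒  p = 5/11.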